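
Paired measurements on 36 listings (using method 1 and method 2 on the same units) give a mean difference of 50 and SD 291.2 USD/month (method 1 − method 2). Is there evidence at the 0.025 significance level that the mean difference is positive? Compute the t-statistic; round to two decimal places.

1.03

H0: μ_d = 0; H1: μ_d > 0 (paired t-test on the differences, right-tailed).
t = d̄/(s_d/√n) = 50/(291.2/√36) = 1.03
df = n − 1 = 35
p-value = P(T ≥ 1.03) ≈ 0.155
Since p ≈ 0.155 > α = 0.025, fail to reject H0; the data do not provide sufficient evidence against H0.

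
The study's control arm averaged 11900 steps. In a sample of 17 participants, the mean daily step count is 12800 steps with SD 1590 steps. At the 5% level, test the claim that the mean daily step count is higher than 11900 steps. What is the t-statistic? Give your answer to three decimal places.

H0: μ = 11900; H1: μ > 11900 (one-sample t-test, right-tailed).
t = (x̄ − μ₀)/(s/√n) = (12800 − 11900)/(1590/√17) = 2.334
df = n − 1 = 16
p-value = P(T ≥ 2.334) ≈ 0.0165
Since p ≈ 0.0165 < α = 0.05, reject H0; the evidence is statistically significant.

2.334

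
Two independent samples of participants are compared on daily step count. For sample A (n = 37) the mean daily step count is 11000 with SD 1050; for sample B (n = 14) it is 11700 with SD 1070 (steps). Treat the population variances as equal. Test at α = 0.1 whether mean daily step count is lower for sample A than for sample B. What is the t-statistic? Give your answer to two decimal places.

-2.11

Let group 1 = sample A, group 2 = sample B. H0: μ_1 = μ_2; H1: μ_1 < μ_2 (two-sample pooled-variance t-test, left-tailed).
s_p² = [(37−1)·1050² + (14−1)·1070²]/(37+14−2) = 1113750
t = (11000 − 11700)/√[1113750·(1/37 + 1/14)] = -2.11
df = n₁ + n₂ − 2 = 49
p-value = P(T ≤ -2.11) ≈ 0.020
Since p ≈ 0.020 < α = 0.1, reject H0; the data support H1.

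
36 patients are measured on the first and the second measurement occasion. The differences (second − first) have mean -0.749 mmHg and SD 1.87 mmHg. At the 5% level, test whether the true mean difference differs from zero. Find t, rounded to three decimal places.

H0: μ_d = 0; H1: μ_d ≠ 0 (paired t-test on the differences, two-sided).
t = d̄/(s_d/√n) = -0.749/(1.87/√36) = -2.403
df = n − 1 = 35
Two-sided p-value ≈ 0.022
Since p ≈ 0.022 < α = 0.05, reject H0; the evidence is statistically significant.

-2.403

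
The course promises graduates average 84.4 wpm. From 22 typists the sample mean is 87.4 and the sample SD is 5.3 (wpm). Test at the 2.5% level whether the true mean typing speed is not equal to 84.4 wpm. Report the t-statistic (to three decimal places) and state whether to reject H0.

t = 2.655; reject H0

H0: μ = 84.4; H1: μ ≠ 84.4 (one-sample t-test, two-sided).
t = (x̄ − μ₀)/(s/√n) = (87.4 − 84.4)/(5.3/√22) = 2.655
df = n − 1 = 21
Two-sided p-value ≈ 0.0148
Since p ≈ 0.0148 < α = 0.025, reject H0; the data support H1.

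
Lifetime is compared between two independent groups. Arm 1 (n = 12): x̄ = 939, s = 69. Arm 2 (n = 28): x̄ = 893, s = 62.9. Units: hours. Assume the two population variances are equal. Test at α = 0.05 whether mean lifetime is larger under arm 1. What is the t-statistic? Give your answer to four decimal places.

Let group 1 = arm 1, group 2 = arm 2. H0: μ_1 = μ_2; H1: μ_1 > μ_2 (two-sample pooled-variance t-test, right-tailed).
s_p² = [(12−1)·69² + (28−1)·62.9²]/(12+28−2) = 4189.32
t = (939 − 893)/√[4189.32·(1/12 + 1/28)] = 2.0598
df = n₁ + n₂ − 2 = 38
p-value = P(T ≥ 2.0598) ≈ 0.0232
Since p ≈ 0.0232 < α = 0.05, reject H0; the data support H1.

2.0598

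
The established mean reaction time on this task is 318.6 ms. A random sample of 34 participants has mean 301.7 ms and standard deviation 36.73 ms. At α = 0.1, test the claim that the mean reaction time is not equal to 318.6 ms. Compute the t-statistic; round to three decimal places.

-2.683

H0: μ = 318.6; H1: μ ≠ 318.6 (one-sample t-test, two-sided).
t = (x̄ − μ₀)/(s/√n) = (301.7 − 318.6)/(36.73/√34) = -2.683
df = n − 1 = 33
Two-sided p-value ≈ 0.011
Since p ≈ 0.011 < α = 0.1, reject H0; the data support H1.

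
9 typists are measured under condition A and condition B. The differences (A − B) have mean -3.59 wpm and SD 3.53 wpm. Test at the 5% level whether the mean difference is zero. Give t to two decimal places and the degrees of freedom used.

t = -3.05, df = 8

H0: μ_d = 0; H1: μ_d ≠ 0 (paired t-test on the differences, two-sided).
t = d̄/(s_d/√n) = -3.59/(3.53/√9) = -3.05
df = n − 1 = 8
Two-sided p-value ≈ 0.0158
Since p ≈ 0.0158 < α = 0.05, reject H0; the evidence is statistically significant.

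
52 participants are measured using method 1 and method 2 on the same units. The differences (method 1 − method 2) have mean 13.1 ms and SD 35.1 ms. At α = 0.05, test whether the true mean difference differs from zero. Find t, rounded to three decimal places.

2.691

H0: μ_d = 0; H1: μ_d ≠ 0 (paired t-test on the differences, two-sided).
t = d̄/(s_d/√n) = 13.1/(35.1/√52) = 2.691
df = n − 1 = 51
Two-sided p-value ≈ 0.010
Since p ≈ 0.010 < α = 0.05, reject H0; the evidence is statistically significant.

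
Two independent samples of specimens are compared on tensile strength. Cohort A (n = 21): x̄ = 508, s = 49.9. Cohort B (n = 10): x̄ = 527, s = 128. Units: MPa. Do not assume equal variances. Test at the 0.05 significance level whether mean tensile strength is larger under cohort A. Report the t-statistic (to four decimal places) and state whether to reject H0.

Let group 1 = cohort A, group 2 = cohort B. H0: μ_1 = μ_2; H1: μ_1 > μ_2 (Welch's two-sample t-test, right-tailed).
t = (x̄_1 − x̄_2)/√(s_1²/n_1 + s_2²/n_2) = (508 − 527)/√(49.9²/21 + 128²/10) = -0.4533
Welch–Satterthwaite df ≈ 10.33
p-value = P(T ≥ -0.4533) ≈ 0.6701
Since p ≈ 0.6701 > α = 0.05, fail to reject H0; the data do not provide sufficient evidence against H0.

t = -0.4533; fail to reject H0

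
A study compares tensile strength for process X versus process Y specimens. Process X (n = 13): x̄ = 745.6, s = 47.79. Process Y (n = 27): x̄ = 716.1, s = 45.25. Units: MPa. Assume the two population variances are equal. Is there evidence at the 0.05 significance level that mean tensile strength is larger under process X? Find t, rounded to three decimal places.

Let group 1 = process X, group 2 = process Y. H0: μ_1 = μ_2; H1: μ_1 > μ_2 (two-sample pooled-variance t-test, right-tailed).
s_p² = [(13−1)·47.79² + (27−1)·45.25²]/(13+27−2) = 2122.19
t = (745.6 − 716.1)/√[2122.19·(1/13 + 1/27)] = 1.897
df = n₁ + n₂ − 2 = 38
p-value = P(T ≥ 1.897) ≈ 0.033
Since p ≈ 0.033 < α = 0.05, reject H0; the data support H1.

1.897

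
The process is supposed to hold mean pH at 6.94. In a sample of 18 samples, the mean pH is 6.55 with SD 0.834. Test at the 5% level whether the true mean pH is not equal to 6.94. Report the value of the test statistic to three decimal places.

H0: μ = 6.94; H1: μ ≠ 6.94 (one-sample t-test, two-sided).
t = (x̄ − μ₀)/(s/√n) = (6.55 − 6.94)/(0.834/√18) = -1.984
df = n − 1 = 17
Two-sided p-value ≈ 0.064
Since p ≈ 0.064 > α = 0.05, fail to reject H0; the evidence is not statistically significant.

-1.984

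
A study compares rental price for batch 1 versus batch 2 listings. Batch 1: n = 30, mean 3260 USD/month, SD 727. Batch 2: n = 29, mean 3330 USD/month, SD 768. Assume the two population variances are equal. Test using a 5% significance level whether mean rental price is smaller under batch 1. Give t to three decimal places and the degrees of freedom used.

t = -0.360, df = 57

Let group 1 = batch 1, group 2 = batch 2. H0: μ_1 = μ_2; H1: μ_1 < μ_2 (two-sample pooled-variance t-test, left-tailed).
s_p² = [(30−1)·727² + (29−1)·768²]/(30+29−2) = 558639
t = (3260 − 3330)/√[558639·(1/30 + 1/29)] = -0.360
df = n₁ + n₂ − 2 = 57
p-value = P(T ≤ -0.360) ≈ 0.360
Since p ≈ 0.360 > α = 0.05, fail to reject H0; the data do not provide sufficient evidence against H0.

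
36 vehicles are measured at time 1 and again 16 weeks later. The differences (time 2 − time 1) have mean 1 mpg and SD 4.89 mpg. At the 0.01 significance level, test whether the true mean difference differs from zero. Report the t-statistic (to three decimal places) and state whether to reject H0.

H0: μ_d = 0; H1: μ_d ≠ 0 (paired t-test on the differences, two-sided).
t = d̄/(s_d/√n) = 1/(4.89/√36) = 1.227
df = n − 1 = 35
Two-sided p-value ≈ 0.228
Since p ≈ 0.228 > α = 0.01, fail to reject H0; the evidence is not statistically significant.

t = 1.227; fail to reject H0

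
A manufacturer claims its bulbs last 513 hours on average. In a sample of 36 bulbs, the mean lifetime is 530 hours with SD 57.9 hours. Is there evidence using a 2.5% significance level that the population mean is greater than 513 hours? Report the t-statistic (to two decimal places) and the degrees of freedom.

t = 1.76, df = 35

H0: μ = 513; H1: μ > 513 (one-sample t-test, right-tailed).
t = (x̄ − μ₀)/(s/√n) = (530 − 513)/(57.9/√36) = 1.76
df = n − 1 = 35
p-value = P(T ≥ 1.76) ≈ 0.043
Since p ≈ 0.043 > α = 0.025, fail to reject H0; the evidence is not statistically significant.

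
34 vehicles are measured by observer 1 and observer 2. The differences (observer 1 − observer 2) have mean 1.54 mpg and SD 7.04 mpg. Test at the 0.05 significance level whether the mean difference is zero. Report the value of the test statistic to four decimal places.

1.2755

H0: μ_d = 0; H1: μ_d ≠ 0 (paired t-test on the differences, two-sided).
t = d̄/(s_d/√n) = 1.54/(7.04/√34) = 1.2755
df = n − 1 = 33
Two-sided p-value ≈ 0.211
Since p ≈ 0.211 > α = 0.05, fail to reject H0; the data do not provide sufficient evidence against H0.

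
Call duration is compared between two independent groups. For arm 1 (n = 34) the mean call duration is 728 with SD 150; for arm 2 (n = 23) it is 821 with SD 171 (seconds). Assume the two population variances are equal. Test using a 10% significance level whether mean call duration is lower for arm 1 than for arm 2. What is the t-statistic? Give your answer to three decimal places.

-2.170

Let group 1 = arm 1, group 2 = arm 2. H0: μ_1 = μ_2; H1: μ_1 < μ_2 (two-sample pooled-variance t-test, left-tailed).
s_p² = [(34−1)·150² + (23−1)·171²]/(34+23−2) = 25196.4
t = (728 − 821)/√[25196.4·(1/34 + 1/23)] = -2.170
df = n₁ + n₂ − 2 = 55
p-value = P(T ≤ -2.170) ≈ 0.0172
Since p ≈ 0.0172 < α = 0.1, reject H0; the data support H1.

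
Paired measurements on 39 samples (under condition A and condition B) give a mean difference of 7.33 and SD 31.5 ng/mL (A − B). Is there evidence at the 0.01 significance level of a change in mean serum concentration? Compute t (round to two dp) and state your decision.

t = 1.45; fail to reject H0

H0: μ_d = 0; H1: μ_d ≠ 0 (paired t-test on the differences, two-sided).
t = d̄/(s_d/√n) = 7.33/(31.5/√39) = 1.45
df = n − 1 = 38
Two-sided p-value ≈ 0.1544
Since p ≈ 0.1544 > α = 0.01, fail to reject H0; the data do not provide sufficient evidence against H0.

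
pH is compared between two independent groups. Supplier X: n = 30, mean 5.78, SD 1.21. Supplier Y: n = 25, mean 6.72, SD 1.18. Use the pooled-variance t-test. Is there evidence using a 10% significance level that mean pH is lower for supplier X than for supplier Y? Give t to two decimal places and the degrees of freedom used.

t = -2.90, df = 53

Let group 1 = supplier X, group 2 = supplier Y. H0: μ_1 = μ_2; H1: μ_1 < μ_2 (two-sample pooled-variance t-test, left-tailed).
s_p² = [(30−1)·1.21² + (25−1)·1.18²]/(30+25−2) = 1.43163
t = (5.78 − 6.72)/√[1.43163·(1/30 + 1/25)] = -2.90
df = n₁ + n₂ − 2 = 53
p-value = P(T ≤ -2.90) ≈ 0.0027
Since p ≈ 0.0027 < α = 0.1, reject H0; the evidence is statistically significant.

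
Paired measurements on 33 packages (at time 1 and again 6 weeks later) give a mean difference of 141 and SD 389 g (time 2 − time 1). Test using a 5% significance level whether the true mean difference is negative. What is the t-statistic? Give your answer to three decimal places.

2.082

H0: μ_d = 0; H1: μ_d < 0 (paired t-test on the differences, left-tailed).
t = d̄/(s_d/√n) = 141/(389/√33) = 2.082
df = n − 1 = 32
p-value = P(T ≤ 2.082) ≈ 0.9773
Since p ≈ 0.9773 > α = 0.05, fail to reject H0; the evidence is not statistically significant.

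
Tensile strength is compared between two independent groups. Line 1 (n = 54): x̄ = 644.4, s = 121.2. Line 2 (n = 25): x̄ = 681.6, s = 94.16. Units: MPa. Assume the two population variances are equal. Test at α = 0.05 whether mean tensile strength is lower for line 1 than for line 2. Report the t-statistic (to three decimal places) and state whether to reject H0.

t = -1.355; fail to reject H0

Let group 1 = line 1, group 2 = line 2. H0: μ_1 = μ_2; H1: μ_1 < μ_2 (two-sample pooled-variance t-test, left-tailed).
s_p² = [(54−1)·121.2² + (25−1)·94.16²]/(54+25−2) = 12874.4
t = (644.4 − 681.6)/√[12874.4·(1/54 + 1/25)] = -1.355
df = n₁ + n₂ − 2 = 77
p-value = P(T ≤ -1.355) ≈ 0.0896
Since p ≈ 0.0896 > α = 0.05, fail to reject H0; the data do not provide sufficient evidence against H0.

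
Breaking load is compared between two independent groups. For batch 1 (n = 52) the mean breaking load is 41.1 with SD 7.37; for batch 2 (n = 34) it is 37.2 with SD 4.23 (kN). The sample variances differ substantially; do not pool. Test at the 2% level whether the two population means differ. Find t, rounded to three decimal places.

Let group 1 = batch 1, group 2 = batch 2. H0: μ_1 = μ_2; H1: μ_1 ≠ μ_2 (Welch's two-sample t-test, two-sided).
t = (x̄_1 − x̄_2)/√(s_1²/n_1 + s_2²/n_2) = (41.1 − 37.2)/√(7.37²/52 + 4.23²/34) = 3.112
Welch–Satterthwaite df ≈ 82.84
Two-sided p-value ≈ 0.0026
Since p ≈ 0.0026 < α = 0.02, reject H0; the data support H1.

3.112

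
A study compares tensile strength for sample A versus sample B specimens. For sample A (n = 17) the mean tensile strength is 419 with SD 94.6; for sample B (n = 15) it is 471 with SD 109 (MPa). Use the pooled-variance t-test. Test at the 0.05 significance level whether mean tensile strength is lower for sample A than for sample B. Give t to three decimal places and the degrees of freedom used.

t = -1.445, df = 30

Let group 1 = sample A, group 2 = sample B. H0: μ_1 = μ_2; H1: μ_1 < μ_2 (two-sample pooled-variance t-test, left-tailed).
s_p² = [(17−1)·94.6² + (15−1)·109²]/(17+15−2) = 10317.4
t = (419 − 471)/√[10317.4·(1/17 + 1/15)] = -1.445
df = n₁ + n₂ − 2 = 30
p-value = P(T ≤ -1.445) ≈ 0.0794
Since p ≈ 0.0794 > α = 0.05, fail to reject H0; the data do not provide sufficient evidence against H0.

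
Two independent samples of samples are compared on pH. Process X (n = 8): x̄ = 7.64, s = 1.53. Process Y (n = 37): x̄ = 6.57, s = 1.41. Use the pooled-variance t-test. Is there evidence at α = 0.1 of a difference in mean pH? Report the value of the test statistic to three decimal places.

Let group 1 = process X, group 2 = process Y. H0: μ_1 = μ_2; H1: μ_1 ≠ μ_2 (two-sample pooled-variance t-test, two-sided).
s_p² = [(8−1)·1.53² + (37−1)·1.41²]/(8+37−2) = 2.04553
t = (7.64 − 6.57)/√[2.04553·(1/8 + 1/37)] = 1.919
df = n₁ + n₂ − 2 = 43
Two-sided p-value ≈ 0.062
Since p ≈ 0.062 < α = 0.1, reject H0; the evidence is statistically significant.

1.919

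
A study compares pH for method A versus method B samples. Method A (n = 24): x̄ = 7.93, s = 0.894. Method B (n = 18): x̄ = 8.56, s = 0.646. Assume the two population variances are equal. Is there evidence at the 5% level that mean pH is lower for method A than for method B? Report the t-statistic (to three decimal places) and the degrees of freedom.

Let group 1 = method A, group 2 = method B. H0: μ_1 = μ_2; H1: μ_1 < μ_2 (two-sample pooled-variance t-test, left-tailed).
s_p² = [(24−1)·0.894² + (18−1)·0.646²]/(24+18−2) = 0.63692
t = (7.93 − 8.56)/√[0.63692·(1/24 + 1/18)] = -2.532
df = n₁ + n₂ − 2 = 40
p-value = P(T ≤ -2.532) ≈ 0.008
Since p ≈ 0.008 < α = 0.05, reject H0; the data support H1.

t = -2.532, df = 40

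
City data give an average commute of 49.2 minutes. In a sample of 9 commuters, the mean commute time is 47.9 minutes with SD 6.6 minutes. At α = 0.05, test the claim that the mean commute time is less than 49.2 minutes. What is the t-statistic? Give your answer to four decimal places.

-0.5909

H0: μ = 49.2; H1: μ < 49.2 (one-sample t-test, left-tailed).
t = (x̄ − μ₀)/(s/√n) = (47.9 − 49.2)/(6.6/√9) = -0.5909
df = n − 1 = 8
p-value = P(T ≤ -0.5909) ≈ 0.2854
Since p ≈ 0.2854 > α = 0.05, fail to reject H0; the evidence is not statistically significant.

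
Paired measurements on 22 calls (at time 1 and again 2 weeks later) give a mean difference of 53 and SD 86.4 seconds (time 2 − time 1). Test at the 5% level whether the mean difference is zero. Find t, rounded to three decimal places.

H0: μ_d = 0; H1: μ_d ≠ 0 (paired t-test on the differences, two-sided).
t = d̄/(s_d/√n) = 53/(86.4/√22) = 2.877
df = n − 1 = 21
Two-sided p-value ≈ 0.0090
Since p ≈ 0.0090 < α = 0.05, reject H0; the evidence is statistically significant.

2.877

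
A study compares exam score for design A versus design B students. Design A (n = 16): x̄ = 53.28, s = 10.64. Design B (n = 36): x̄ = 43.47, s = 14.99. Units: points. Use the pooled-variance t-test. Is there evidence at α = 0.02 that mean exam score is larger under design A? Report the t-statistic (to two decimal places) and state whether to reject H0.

Let group 1 = design A, group 2 = design B. H0: μ_1 = μ_2; H1: μ_1 > μ_2 (two-sample pooled-variance t-test, right-tailed).
s_p² = [(16−1)·10.64² + (36−1)·14.99²]/(16+36−2) = 191.253
t = (53.28 − 43.47)/√[191.253·(1/16 + 1/36)] = 2.36
df = n₁ + n₂ − 2 = 50
p-value = P(T ≥ 2.36) ≈ 0.0111
Since p ≈ 0.0111 < α = 0.02, reject H0; the data support H1.

t = 2.36; reject H0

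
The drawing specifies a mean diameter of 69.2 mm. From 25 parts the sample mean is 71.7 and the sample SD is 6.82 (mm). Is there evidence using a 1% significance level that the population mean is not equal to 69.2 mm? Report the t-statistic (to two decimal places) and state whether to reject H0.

t = 1.83; fail to reject H0

H0: μ = 69.2; H1: μ ≠ 69.2 (one-sample t-test, two-sided).
t = (x̄ − μ₀)/(s/√n) = (71.7 − 69.2)/(6.82/√25) = 1.83
df = n − 1 = 24
Two-sided p-value ≈ 0.0793
Since p ≈ 0.0793 > α = 0.01, fail to reject H0; the data do not provide sufficient evidence against H0.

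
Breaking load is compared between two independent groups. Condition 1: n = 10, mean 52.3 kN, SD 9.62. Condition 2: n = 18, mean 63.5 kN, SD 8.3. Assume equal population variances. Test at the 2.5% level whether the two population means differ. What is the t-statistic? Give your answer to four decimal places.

Let group 1 = condition 1, group 2 = condition 2. H0: μ_1 = μ_2; H1: μ_1 ≠ μ_2 (two-sample pooled-variance t-test, two-sided).
s_p² = [(10−1)·9.62² + (18−1)·8.3²]/(10+18−2) = 77.0781
t = (52.3 − 63.5)/√[77.0781·(1/10 + 1/18)] = -3.2345
df = n₁ + n₂ − 2 = 26
Two-sided p-value ≈ 0.0033
Since p ≈ 0.0033 < α = 0.025, reject H0; the evidence is statistically significant.

-3.2345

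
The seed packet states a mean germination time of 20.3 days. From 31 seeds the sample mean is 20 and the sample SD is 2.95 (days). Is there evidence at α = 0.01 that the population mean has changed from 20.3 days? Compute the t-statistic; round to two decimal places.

H0: μ = 20.3; H1: μ ≠ 20.3 (one-sample t-test, two-sided).
t = (x̄ − μ₀)/(s/√n) = (20 − 20.3)/(2.95/√31) = -0.57
df = n − 1 = 30
Two-sided p-value ≈ 0.5755
Since p ≈ 0.5755 > α = 0.01, fail to reject H0; the evidence is not statistically significant.

-0.57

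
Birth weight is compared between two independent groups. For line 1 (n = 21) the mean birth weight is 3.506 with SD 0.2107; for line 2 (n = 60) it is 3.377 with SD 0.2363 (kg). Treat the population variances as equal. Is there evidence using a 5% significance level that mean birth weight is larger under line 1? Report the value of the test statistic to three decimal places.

Let group 1 = line 1, group 2 = line 2. H0: μ_1 = μ_2; H1: μ_1 > μ_2 (two-sample pooled-variance t-test, right-tailed).
s_p² = [(21−1)·0.2107² + (60−1)·0.2363²]/(21+60−2) = 0.0529407
t = (3.506 − 3.377)/√[0.0529407·(1/21 + 1/60)] = 2.211
df = n₁ + n₂ − 2 = 79
p-value = P(T ≥ 2.211) ≈ 0.015
Since p ≈ 0.015 < α = 0.05, reject H0; the data support H1.

2.211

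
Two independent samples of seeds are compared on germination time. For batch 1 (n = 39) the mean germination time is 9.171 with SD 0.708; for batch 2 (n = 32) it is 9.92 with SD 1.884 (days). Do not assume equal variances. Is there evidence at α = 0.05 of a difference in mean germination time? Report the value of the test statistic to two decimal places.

-2.13

Let group 1 = batch 1, group 2 = batch 2. H0: μ_1 = μ_2; H1: μ_1 ≠ μ_2 (Welch's two-sample t-test, two-sided).
t = (x̄_1 − x̄_2)/√(s_1²/n_1 + s_2²/n_2) = (9.171 − 9.92)/√(0.708²/39 + 1.884²/32) = -2.13
Welch–Satterthwaite df ≈ 38.18
Two-sided p-value ≈ 0.040
Since p ≈ 0.040 < α = 0.05, reject H0; the evidence is statistically significant.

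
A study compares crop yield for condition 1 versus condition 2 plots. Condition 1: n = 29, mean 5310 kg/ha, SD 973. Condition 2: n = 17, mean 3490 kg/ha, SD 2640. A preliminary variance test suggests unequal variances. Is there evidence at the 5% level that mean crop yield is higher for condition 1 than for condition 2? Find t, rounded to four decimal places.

2.7356

Let group 1 = condition 1, group 2 = condition 2. H0: μ_1 = μ_2; H1: μ_1 > μ_2 (Welch's two-sample t-test, right-tailed).
t = (x̄_1 − x̄_2)/√(s_1²/n_1 + s_2²/n_2) = (5310 − 3490)/√(973²/29 + 2640²/17) = 2.7356
Welch–Satterthwaite df ≈ 18.58
p-value = P(T ≥ 2.7356) ≈ 0.007
Since p ≈ 0.007 < α = 0.05, reject H0; the evidence is statistically significant.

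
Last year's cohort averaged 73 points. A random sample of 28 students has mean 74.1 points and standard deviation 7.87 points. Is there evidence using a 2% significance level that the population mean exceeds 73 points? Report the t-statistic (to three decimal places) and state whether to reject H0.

t = 0.740; fail to reject H0

H0: μ = 73; H1: μ > 73 (one-sample t-test, right-tailed).
t = (x̄ − μ₀)/(s/√n) = (74.1 − 73)/(7.87/√28) = 0.740
df = n − 1 = 27
p-value = P(T ≥ 0.740) ≈ 0.233
Since p ≈ 0.233 > α = 0.02, fail to reject H0; the data do not provide sufficient evidence against H0.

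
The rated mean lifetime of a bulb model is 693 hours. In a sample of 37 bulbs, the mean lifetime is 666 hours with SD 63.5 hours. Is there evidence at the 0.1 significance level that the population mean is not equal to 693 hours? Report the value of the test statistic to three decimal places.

H0: μ = 693; H1: μ ≠ 693 (one-sample t-test, two-sided).
t = (x̄ − μ₀)/(s/√n) = (666 − 693)/(63.5/√37) = -2.586
df = n − 1 = 36
Two-sided p-value ≈ 0.014
Since p ≈ 0.014 < α = 0.1, reject H0; the data support H1.

-2.586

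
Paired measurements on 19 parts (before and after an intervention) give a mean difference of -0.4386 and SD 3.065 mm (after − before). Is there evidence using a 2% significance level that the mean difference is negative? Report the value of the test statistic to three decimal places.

-0.624

H0: μ_d = 0; H1: μ_d < 0 (paired t-test on the differences, left-tailed).
t = d̄/(s_d/√n) = -0.4386/(3.065/√19) = -0.624
df = n − 1 = 18
p-value = P(T ≤ -0.624) ≈ 0.270
Since p ≈ 0.270 > α = 0.02, fail to reject H0; the evidence is not statistically significant.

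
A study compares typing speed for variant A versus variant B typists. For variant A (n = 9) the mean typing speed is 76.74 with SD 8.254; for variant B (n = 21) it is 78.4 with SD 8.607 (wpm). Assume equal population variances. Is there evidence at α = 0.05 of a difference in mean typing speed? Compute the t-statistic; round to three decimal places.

-0.490

Let group 1 = variant A, group 2 = variant B. H0: μ_1 = μ_2; H1: μ_1 ≠ μ_2 (two-sample pooled-variance t-test, two-sided).
s_p² = [(9−1)·8.254² + (21−1)·8.607²]/(9+21−2) = 72.3799
t = (76.74 − 78.4)/√[72.3799·(1/9 + 1/21)] = -0.490
df = n₁ + n₂ − 2 = 28
Two-sided p-value ≈ 0.628
Since p ≈ 0.628 > α = 0.05, fail to reject H0; the data do not provide sufficient evidence against H0.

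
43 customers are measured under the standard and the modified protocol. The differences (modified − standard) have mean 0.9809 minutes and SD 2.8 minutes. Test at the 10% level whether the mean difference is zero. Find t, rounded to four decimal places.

H0: μ_d = 0; H1: μ_d ≠ 0 (paired t-test on the differences, two-sided).
t = d̄/(s_d/√n) = 0.9809/(2.8/√43) = 2.2972
df = n − 1 = 42
Two-sided p-value ≈ 0.0267
Since p ≈ 0.0267 < α = 0.1, reject H0; the data support H1.

2.2972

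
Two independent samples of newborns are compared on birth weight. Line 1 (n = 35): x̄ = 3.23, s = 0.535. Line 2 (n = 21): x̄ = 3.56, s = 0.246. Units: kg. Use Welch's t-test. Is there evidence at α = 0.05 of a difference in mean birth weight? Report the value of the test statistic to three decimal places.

-3.138

Let group 1 = line 1, group 2 = line 2. H0: μ_1 = μ_2; H1: μ_1 ≠ μ_2 (Welch's two-sample t-test, two-sided).
t = (x̄_1 − x̄_2)/√(s_1²/n_1 + s_2²/n_2) = (3.23 − 3.56)/√(0.535²/35 + 0.246²/21) = -3.138
Welch–Satterthwaite df ≈ 51.35
Two-sided p-value ≈ 0.003
Since p ≈ 0.003 < α = 0.05, reject H0; the evidence is statistically significant.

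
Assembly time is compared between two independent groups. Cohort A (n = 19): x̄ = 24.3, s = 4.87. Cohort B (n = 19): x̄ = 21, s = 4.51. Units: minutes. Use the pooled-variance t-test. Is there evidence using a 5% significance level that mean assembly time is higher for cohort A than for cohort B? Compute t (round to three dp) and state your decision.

Let group 1 = cohort A, group 2 = cohort B. H0: μ_1 = μ_2; H1: μ_1 > μ_2 (two-sample pooled-variance t-test, right-tailed).
s_p² = [(19−1)·4.87² + (19−1)·4.51²]/(19+19−2) = 22.0285
t = (24.3 − 21)/√[22.0285·(1/19 + 1/19)] = 2.167
df = n₁ + n₂ − 2 = 36
p-value = P(T ≥ 2.167) ≈ 0.018
Since p ≈ 0.018 < α = 0.05, reject H0; the data support H1.

t = 2.167; reject H0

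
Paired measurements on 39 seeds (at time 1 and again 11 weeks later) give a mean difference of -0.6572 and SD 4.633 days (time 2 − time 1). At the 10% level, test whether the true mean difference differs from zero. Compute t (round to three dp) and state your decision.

H0: μ_d = 0; H1: μ_d ≠ 0 (paired t-test on the differences, two-sided).
t = d̄/(s_d/√n) = -0.6572/(4.633/√39) = -0.886
df = n − 1 = 38
Two-sided p-value ≈ 0.3813
Since p ≈ 0.3813 > α = 0.1, fail to reject H0; the data do not provide sufficient evidence against H0.

t = -0.886; fail to reject H0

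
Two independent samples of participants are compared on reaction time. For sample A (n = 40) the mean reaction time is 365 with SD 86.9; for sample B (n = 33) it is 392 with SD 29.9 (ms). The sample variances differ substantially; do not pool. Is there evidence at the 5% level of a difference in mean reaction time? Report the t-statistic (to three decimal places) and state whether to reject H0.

t = -1.838; fail to reject H0

Let group 1 = sample A, group 2 = sample B. H0: μ_1 = μ_2; H1: μ_1 ≠ μ_2 (Welch's two-sample t-test, two-sided).
t = (x̄_1 − x̄_2)/√(s_1²/n_1 + s_2²/n_2) = (365 − 392)/√(86.9²/40 + 29.9²/33) = -1.838
Welch–Satterthwaite df ≈ 49.75
Two-sided p-value ≈ 0.0721
Since p ≈ 0.0721 > α = 0.05, fail to reject H0; the data do not provide sufficient evidence against H0.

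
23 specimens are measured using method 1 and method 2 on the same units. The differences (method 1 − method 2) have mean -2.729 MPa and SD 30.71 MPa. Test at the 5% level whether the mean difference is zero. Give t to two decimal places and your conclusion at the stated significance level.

t = -0.43; fail to reject H0

H0: μ_d = 0; H1: μ_d ≠ 0 (paired t-test on the differences, two-sided).
t = d̄/(s_d/√n) = -2.729/(30.71/√23) = -0.43
df = n − 1 = 22
Two-sided p-value ≈ 0.674
Since p ≈ 0.674 > α = 0.05, fail to reject H0; the data do not provide sufficient evidence against H0.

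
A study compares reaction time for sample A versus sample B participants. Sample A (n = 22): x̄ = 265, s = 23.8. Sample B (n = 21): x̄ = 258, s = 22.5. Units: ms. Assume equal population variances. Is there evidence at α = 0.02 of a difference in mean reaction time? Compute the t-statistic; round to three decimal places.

0.990

Let group 1 = sample A, group 2 = sample B. H0: μ_1 = μ_2; H1: μ_1 ≠ μ_2 (two-sample pooled-variance t-test, two-sided).
s_p² = [(22−1)·23.8² + (21−1)·22.5²]/(22+21−2) = 537.079
t = (265 − 258)/√[537.079·(1/22 + 1/21)] = 0.990
df = n₁ + n₂ − 2 = 41
Two-sided p-value ≈ 0.3279
Since p ≈ 0.3279 > α = 0.02, fail to reject H0; the data do not provide sufficient evidence against H0.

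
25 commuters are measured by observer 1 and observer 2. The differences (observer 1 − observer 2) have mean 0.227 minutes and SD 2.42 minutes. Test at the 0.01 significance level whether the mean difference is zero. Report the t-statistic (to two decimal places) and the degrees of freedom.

H0: μ_d = 0; H1: μ_d ≠ 0 (paired t-test on the differences, two-sided).
t = d̄/(s_d/√n) = 0.227/(2.42/√25) = 0.47
df = n − 1 = 24
Two-sided p-value ≈ 0.6433
Since p ≈ 0.6433 > α = 0.01, fail to reject H0; the data do not provide sufficient evidence against H0.

t = 0.47, df = 24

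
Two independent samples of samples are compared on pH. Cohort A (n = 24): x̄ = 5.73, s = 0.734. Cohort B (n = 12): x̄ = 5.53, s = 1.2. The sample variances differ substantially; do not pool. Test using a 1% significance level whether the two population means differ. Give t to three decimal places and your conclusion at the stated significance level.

t = 0.530; fail to reject H0

Let group 1 = cohort A, group 2 = cohort B. H0: μ_1 = μ_2; H1: μ_1 ≠ μ_2 (Welch's two-sample t-test, two-sided).
t = (x̄_1 − x̄_2)/√(s_1²/n_1 + s_2²/n_2) = (5.73 − 5.53)/√(0.734²/24 + 1.2²/12) = 0.530
Welch–Satterthwaite df ≈ 15.25
Two-sided p-value ≈ 0.6038
Since p ≈ 0.6038 > α = 0.01, fail to reject H0; the data do not provide sufficient evidence against H0.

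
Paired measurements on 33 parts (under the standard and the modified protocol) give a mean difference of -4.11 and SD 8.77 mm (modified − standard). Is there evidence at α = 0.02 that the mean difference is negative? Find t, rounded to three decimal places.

H0: μ_d = 0; H1: μ_d < 0 (paired t-test on the differences, left-tailed).
t = d̄/(s_d/√n) = -4.11/(8.77/√33) = -2.692
df = n − 1 = 32
p-value = P(T ≤ -2.692) ≈ 0.006
Since p ≈ 0.006 < α = 0.02, reject H0; the data support H1.

-2.692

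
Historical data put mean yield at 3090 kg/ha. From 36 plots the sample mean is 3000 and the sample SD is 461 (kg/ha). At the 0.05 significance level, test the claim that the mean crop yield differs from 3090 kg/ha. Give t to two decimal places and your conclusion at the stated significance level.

t = -1.17; fail to reject H0

H0: μ = 3090; H1: μ ≠ 3090 (one-sample t-test, two-sided).
t = (x̄ − μ₀)/(s/√n) = (3000 − 3090)/(461/√36) = -1.17
df = n − 1 = 35
Two-sided p-value ≈ 0.249
Since p ≈ 0.249 > α = 0.05, fail to reject H0; the evidence is not statistically significant.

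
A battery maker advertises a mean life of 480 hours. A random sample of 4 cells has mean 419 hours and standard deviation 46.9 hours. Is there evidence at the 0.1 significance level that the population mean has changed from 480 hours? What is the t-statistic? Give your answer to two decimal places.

-2.60

H0: μ = 480; H1: μ ≠ 480 (one-sample t-test, two-sided).
t = (x̄ − μ₀)/(s/√n) = (419 − 480)/(46.9/√4) = -2.60
df = n − 1 = 3
Two-sided p-value ≈ 0.0803
Since p ≈ 0.0803 < α = 0.1, reject H0; the data support H1.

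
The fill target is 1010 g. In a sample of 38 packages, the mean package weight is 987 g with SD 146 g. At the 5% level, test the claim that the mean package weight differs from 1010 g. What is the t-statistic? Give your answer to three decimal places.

H0: μ = 1010; H1: μ ≠ 1010 (one-sample t-test, two-sided).
t = (x̄ − μ₀)/(s/√n) = (987 − 1010)/(146/√38) = -0.971
df = n − 1 = 37
Two-sided p-value ≈ 0.3378
Since p ≈ 0.3378 > α = 0.05, fail to reject H0; the data do not provide sufficient evidence against H0.

-0.971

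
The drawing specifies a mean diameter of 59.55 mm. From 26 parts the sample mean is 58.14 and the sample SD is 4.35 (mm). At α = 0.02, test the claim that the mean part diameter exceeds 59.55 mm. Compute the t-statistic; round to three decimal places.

H0: μ = 59.55; H1: μ > 59.55 (one-sample t-test, right-tailed).
t = (x̄ − μ₀)/(s/√n) = (58.14 − 59.55)/(4.35/√26) = -1.653
df = n − 1 = 25
p-value = P(T ≥ -1.653) ≈ 0.9446
Since p ≈ 0.9446 > α = 0.02, fail to reject H0; the evidence is not statistically significant.

-1.653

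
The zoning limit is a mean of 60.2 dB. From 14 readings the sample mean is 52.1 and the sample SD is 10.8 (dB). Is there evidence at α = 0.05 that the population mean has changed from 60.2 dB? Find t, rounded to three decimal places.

-2.806

H0: μ = 60.2; H1: μ ≠ 60.2 (one-sample t-test, two-sided).
t = (x̄ − μ₀)/(s/√n) = (52.1 − 60.2)/(10.8/√14) = -2.806
df = n − 1 = 13
Two-sided p-value ≈ 0.015
Since p ≈ 0.015 < α = 0.05, reject H0; the data support H1.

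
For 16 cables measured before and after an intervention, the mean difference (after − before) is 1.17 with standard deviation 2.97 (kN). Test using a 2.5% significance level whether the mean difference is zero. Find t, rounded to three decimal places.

1.576

H0: μ_d = 0; H1: μ_d ≠ 0 (paired t-test on the differences, two-sided).
t = d̄/(s_d/√n) = 1.17/(2.97/√16) = 1.576
df = n − 1 = 15
Two-sided p-value ≈ 0.136
Since p ≈ 0.136 > α = 0.025, fail to reject H0; the evidence is not statistically significant.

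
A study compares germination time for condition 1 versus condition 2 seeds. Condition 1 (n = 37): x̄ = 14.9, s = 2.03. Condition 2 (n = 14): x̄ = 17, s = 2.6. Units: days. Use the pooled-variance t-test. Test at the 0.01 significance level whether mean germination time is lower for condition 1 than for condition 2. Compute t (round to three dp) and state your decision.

Let group 1 = condition 1, group 2 = condition 2. H0: μ_1 = μ_2; H1: μ_1 < μ_2 (two-sample pooled-variance t-test, left-tailed).
s_p² = [(37−1)·2.03² + (14−1)·2.6²]/(37+14−2) = 4.82107
t = (14.9 − 17)/√[4.82107·(1/37 + 1/14)] = -3.048
df = n₁ + n₂ − 2 = 49
p-value = P(T ≤ -3.048) ≈ 0.0019
Since p ≈ 0.0019 < α = 0.01, reject H0; the data support H1.

t = -3.048; reject H0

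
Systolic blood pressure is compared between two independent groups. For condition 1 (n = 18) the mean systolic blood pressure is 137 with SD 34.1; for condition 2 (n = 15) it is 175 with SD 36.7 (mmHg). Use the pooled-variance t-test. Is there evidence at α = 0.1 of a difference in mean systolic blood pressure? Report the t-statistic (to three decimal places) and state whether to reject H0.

Let group 1 = condition 1, group 2 = condition 2. H0: μ_1 = μ_2; H1: μ_1 ≠ μ_2 (two-sample pooled-variance t-test, two-sided).
s_p² = [(18−1)·34.1² + (15−1)·36.7²]/(18+15−2) = 1245.94
t = (137 − 175)/√[1245.94·(1/18 + 1/15)] = -3.079
df = n₁ + n₂ − 2 = 31
Two-sided p-value ≈ 0.004
Since p ≈ 0.004 < α = 0.1, reject H0; the data support H1.

t = -3.079; reject H0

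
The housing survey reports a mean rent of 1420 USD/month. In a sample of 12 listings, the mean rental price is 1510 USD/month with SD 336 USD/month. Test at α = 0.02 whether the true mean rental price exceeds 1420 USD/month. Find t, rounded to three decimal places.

H0: μ = 1420; H1: μ > 1420 (one-sample t-test, right-tailed).
t = (x̄ − μ₀)/(s/√n) = (1510 − 1420)/(336/√12) = 0.928
df = n − 1 = 11
p-value = P(T ≥ 0.928) ≈ 0.1867
Since p ≈ 0.1867 > α = 0.02, fail to reject H0; the data do not provide sufficient evidence against H0.

0.928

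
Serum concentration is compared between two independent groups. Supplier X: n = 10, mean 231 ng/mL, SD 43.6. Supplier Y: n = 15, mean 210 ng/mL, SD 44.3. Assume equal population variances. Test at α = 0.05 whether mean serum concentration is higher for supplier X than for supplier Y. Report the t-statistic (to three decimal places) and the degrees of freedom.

Let group 1 = supplier X, group 2 = supplier Y. H0: μ_1 = μ_2; H1: μ_1 > μ_2 (two-sample pooled-variance t-test, right-tailed).
s_p² = [(10−1)·43.6² + (15−1)·44.3²]/(10+15−2) = 1938.41
t = (231 − 210)/√[1938.41·(1/10 + 1/15)] = 1.168
df = n₁ + n₂ − 2 = 23
p-value = P(T ≥ 1.168) ≈ 0.1273
Since p ≈ 0.1273 > α = 0.05, fail to reject H0; the data do not provide sufficient evidence against H0.

t = 1.168, df = 23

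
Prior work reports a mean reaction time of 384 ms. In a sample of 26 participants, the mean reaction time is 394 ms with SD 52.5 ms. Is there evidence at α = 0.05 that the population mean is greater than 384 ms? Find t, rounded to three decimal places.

0.971

H0: μ = 384; H1: μ > 384 (one-sample t-test, right-tailed).
t = (x̄ − μ₀)/(s/√n) = (394 − 384)/(52.5/√26) = 0.971
df = n − 1 = 25
p-value = P(T ≥ 0.971) ≈ 0.170
Since p ≈ 0.170 > α = 0.05, fail to reject H0; the data do not provide sufficient evidence against H0.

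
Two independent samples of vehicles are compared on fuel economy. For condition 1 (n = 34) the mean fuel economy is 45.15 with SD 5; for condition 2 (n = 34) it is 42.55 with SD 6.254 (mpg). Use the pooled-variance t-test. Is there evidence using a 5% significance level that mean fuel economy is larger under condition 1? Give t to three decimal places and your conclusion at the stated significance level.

t = 1.893; reject H0

Let group 1 = condition 1, group 2 = condition 2. H0: μ_1 = μ_2; H1: μ_1 > μ_2 (two-sample pooled-variance t-test, right-tailed).
s_p² = [(34−1)·5² + (34−1)·6.254²]/(34+34−2) = 32.0563
t = (45.15 − 42.55)/√[32.0563·(1/34 + 1/34)] = 1.893
df = n₁ + n₂ − 2 = 66
p-value = P(T ≥ 1.893) ≈ 0.0313
Since p ≈ 0.0313 < α = 0.05, reject H0; the data support H1.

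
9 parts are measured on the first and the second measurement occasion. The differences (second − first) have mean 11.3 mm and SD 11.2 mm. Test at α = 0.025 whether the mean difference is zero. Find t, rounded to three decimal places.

3.027

H0: μ_d = 0; H1: μ_d ≠ 0 (paired t-test on the differences, two-sided).
t = d̄/(s_d/√n) = 11.3/(11.2/√9) = 3.027
df = n − 1 = 8
Two-sided p-value ≈ 0.0164
Since p ≈ 0.0164 < α = 0.025, reject H0; the evidence is statistically significant.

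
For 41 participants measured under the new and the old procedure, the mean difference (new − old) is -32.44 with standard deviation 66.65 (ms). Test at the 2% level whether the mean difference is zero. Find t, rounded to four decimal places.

H0: μ_d = 0; H1: μ_d ≠ 0 (paired t-test on the differences, two-sided).
t = d̄/(s_d/√n) = -32.44/(66.65/√41) = -3.1165
df = n − 1 = 40
Two-sided p-value ≈ 0.003
Since p ≈ 0.003 < α = 0.02, reject H0; the evidence is statistically significant.

-3.1165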